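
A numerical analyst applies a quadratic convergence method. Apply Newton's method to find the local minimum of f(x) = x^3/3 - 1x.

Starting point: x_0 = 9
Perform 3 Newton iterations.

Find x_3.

f(x) = x^3/3 - 1x
f'(x) = x^2 - 1, f''(x) = 2x
Newton update: x_{n+1} = x_n - (x_n^2 - 1)/(2*x_n)
Step 1: x_0 = 9, f'=80, f''=18, x_1 = 41/9
Step 2: x_1 = 41/9, f'=1600/81, f''=82/9, x_2 = 881/369
Step 3: x_2 = 881/369, f'=640000/136161, f''=1762/369, x_3 = 456161/325089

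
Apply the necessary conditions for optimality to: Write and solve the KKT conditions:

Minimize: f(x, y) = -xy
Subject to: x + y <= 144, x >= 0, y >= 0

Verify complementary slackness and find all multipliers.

Problem: min -xy s.t. x + y <= 144 (multiplier lambda), x >= 0 (mu_x), y >= 0 (mu_y)
KKT stationarity: -y + lambda - mu_x = 0, -x + lambda - mu_y = 0, with lambda, mu_x, mu_y >= 0
Complementary slackness: lambda*(x + y - 144) = 0, mu_x*x = 0, mu_y*y = 0
If lambda = 0: y = -mu_x <= 0 and x = -mu_y <= 0 force x = y = 0 with f = 0; but x = y = 72 is feasible with f = -5184 < 0, so this is not the minimum. Hence lambda > 0 and x + y = 144.
Try x > 0, y > 0 (so mu_x = mu_y = 0): y = lambda, x = lambda => x = y = lambda
x + y = 144 => 2*lambda = 144 => lambda = 72
x* = y* = 72 > 0, consistent with mu_x = mu_y = 0.
(Any feasible point with x = 0 or y = 0 has f = 0 > -5184, so the minimum is not on those boundaries.)
min(-xy) = -5184 (i.e. max xy = 5184)
Multipliers: lambda = 72, mu_x = 0, mu_y = 0
Complementary slackness: lambda*(x + y - 144) = 72*(72 + 72 - 144) = 0, mu_x*x = 0*72 = 0, mu_y*y = 0*72 = 0. Satisfied.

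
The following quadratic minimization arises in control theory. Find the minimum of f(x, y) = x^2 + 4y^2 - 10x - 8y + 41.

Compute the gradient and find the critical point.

f(x,y) = x^2 + 4y^2 - 10x - 8y + 41
df/dx = 2x + (-10) = 0  =>  x = 5
df/dy = 8y + (-8) = 0  =>  y = 1
f(5, 1) = 1*(5)^2 + 4*(1)^2 + -10*(5) + -8*(1) + 41 = 12
Hessian is diagonal with entries 2, 8 > 0, so this is a minimum.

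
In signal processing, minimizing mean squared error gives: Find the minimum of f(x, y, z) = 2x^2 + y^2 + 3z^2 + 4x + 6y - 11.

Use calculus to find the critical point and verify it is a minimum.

f(x,y,z) = 2x^2 + y^2 + 3z^2 + 4x + 6y - 11
df/dx = 4x + (4) = 0 => x = -1
df/dy = 2y + (6) = 0 => y = -3
df/dz = 6z + (0) = 0 => z = 0
f(-1,-3,0) = 2*(-1)^2 + 1*(-3)^2 + 3*(0)^2 + 4*(-1) + 6*(-3) + -11 = -22
Hessian is diagonal with entries 4, 2, 6 > 0, confirmed minimum.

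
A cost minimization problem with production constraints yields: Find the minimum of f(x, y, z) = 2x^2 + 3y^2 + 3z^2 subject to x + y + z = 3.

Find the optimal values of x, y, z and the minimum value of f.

Using Lagrange multipliers on f = 2x^2 + 3y^2 + 3z^2 with constraint x + y + z = 3:
Conditions: 2*2*x = lambda, 2*3*y = lambda, 2*3*z = lambda
So x = lambda/4, y = lambda/6, z = lambda/6
Substituting into constraint: lambda * (7/12) = 3
lambda = 36/7
x = 9/7, y = 6/7, z = 6/7
Minimum value = 54/7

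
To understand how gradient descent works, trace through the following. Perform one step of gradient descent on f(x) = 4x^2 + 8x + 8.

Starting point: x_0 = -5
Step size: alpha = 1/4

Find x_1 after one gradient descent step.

f(x) = 4x^2 + 8x + 8
f'(x) = 8x + 8
f'(-5) = 8*-5 + (8) = -32
x_1 = x_0 - alpha * f'(x_0) = -5 - 1/4 * -32 = 3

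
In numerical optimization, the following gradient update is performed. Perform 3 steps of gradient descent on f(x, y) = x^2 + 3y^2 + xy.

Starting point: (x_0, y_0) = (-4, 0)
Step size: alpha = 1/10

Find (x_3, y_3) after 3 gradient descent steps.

f(x,y) = x^2 + 3y^2 + xy
grad_x = 2x + 1y, grad_y = 6y + 1x
Step 1: grad = (-8, -4), (-16/5, 2/5)
Step 2: grad = (-6, -4/5), (-13/5, 12/25)
Step 3: grad = (-118/25, 7/25), (-266/125, 113/250)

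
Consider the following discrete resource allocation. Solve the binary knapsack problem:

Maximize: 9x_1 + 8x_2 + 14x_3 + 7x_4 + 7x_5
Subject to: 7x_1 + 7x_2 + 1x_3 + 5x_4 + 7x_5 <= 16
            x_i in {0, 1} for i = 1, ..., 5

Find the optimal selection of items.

Items: item 1 (v=9, w=7), item 2 (v=8, w=7), item 3 (v=14, w=1), item 4 (v=7, w=5), item 5 (v=7, w=7)
Capacity: 16
Checking all 32 subsets (w = total weight, v = total value):
  {}: w = 0, v = 0
  {1}: w = 7, v = 9
  {2}: w = 7, v = 8
  {3}: w = 1, v = 14
  {4}: w = 5, v = 7
  {5}: w = 7, v = 7
  {1, 2}: w = 14, v = 17
  {1, 3}: w = 8, v = 23
  {1, 4}: w = 12, v = 16
  {1, 5}: w = 14, v = 16
  {2, 3}: w = 8, v = 22
  {2, 4}: w = 12, v = 15
  {2, 5}: w = 14, v = 15
  {3, 4}: w = 6, v = 21
  {3, 5}: w = 8, v = 21
  {4, 5}: w = 12, v = 14
  {1, 2, 3}: w = 15, v = 31
  {1, 2, 4}: w = 19 > 16, infeasible
  {1, 2, 5}: w = 21 > 16, infeasible
  {1, 3, 4}: w = 13, v = 30
  {1, 3, 5}: w = 15, v = 30
  {1, 4, 5}: w = 19 > 16, infeasible
  {2, 3, 4}: w = 13, v = 29
  {2, 3, 5}: w = 15, v = 29
  {2, 4, 5}: w = 19 > 16, infeasible
  {3, 4, 5}: w = 13, v = 28
  {1, 2, 3, 4}: w = 20 > 16, infeasible
  {1, 2, 3, 5}: w = 22 > 16, infeasible
  {1, 2, 4, 5}: w = 26 > 16, infeasible
  {1, 3, 4, 5}: w = 20 > 16, infeasible
  {2, 3, 4, 5}: w = 20 > 16, infeasible
  {1, 2, 3, 4, 5}: w = 27 > 16, infeasible
Best feasible subset: items [1, 2, 3]
Total weight: 15 <= 16, total value: 31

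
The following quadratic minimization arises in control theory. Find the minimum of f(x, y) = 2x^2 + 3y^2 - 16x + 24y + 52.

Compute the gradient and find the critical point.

f(x,y) = 2x^2 + 3y^2 - 16x + 24y + 52
df/dx = 4x + (-16) = 0  =>  x = 4
df/dy = 6y + (24) = 0  =>  y = -4
f(4, -4) = 2*(4)^2 + 3*(-4)^2 + -16*(4) + 24*(-4) + 52 = -28
Hessian is diagonal with entries 4, 6 > 0, so this is a minimum.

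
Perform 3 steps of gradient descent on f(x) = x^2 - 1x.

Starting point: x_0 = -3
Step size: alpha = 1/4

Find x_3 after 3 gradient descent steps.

f(x) = x^2 - 1x, f'(x) = 2x + (-1)
Step 1: f'(-3) = -7, x_1 = -3 - 1/4 * -7 = -5/4
Step 2: f'(-5/4) = -7/2, x_2 = -5/4 - 1/4 * -7/2 = -3/8
Step 3: f'(-3/8) = -7/4, x_3 = -3/8 - 1/4 * -7/4 = 1/16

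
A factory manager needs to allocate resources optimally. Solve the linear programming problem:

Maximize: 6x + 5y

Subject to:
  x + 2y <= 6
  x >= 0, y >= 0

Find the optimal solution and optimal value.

The feasible region has vertices at [(0, 0), (6, 0), (0, 3)].
Checking objective 6x + 5y at each vertex:
  (0, 0): 6*0 + 5*0 = 0
  (6, 0): 6*6 + 5*0 = 36
  (0, 3): 6*0 + 5*3 = 15
Maximum is 36 at (6, 0).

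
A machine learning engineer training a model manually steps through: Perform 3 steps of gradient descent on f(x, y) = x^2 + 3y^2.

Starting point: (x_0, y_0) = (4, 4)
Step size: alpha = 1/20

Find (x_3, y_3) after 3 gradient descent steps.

f(x,y) = x^2 + 3y^2
grad_x = 2x + 0y, grad_y = 6y + 0x
Step 1: grad = (8, 24), (18/5, 14/5)
Step 2: grad = (36/5, 84/5), (81/25, 49/25)
Step 3: grad = (162/25, 294/25), (729/250, 343/250)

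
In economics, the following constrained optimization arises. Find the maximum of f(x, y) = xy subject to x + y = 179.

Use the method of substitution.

Substitute y = 179 - x into f(x,y) = xy:
g(x) = x(179 - x) = 179x - x^2
g'(x) = 179 - 2x = 0  =>  x = 179/2
y = 179 - 179/2 = 179/2
Maximum value = (179/2) * (179/2) = 32041/4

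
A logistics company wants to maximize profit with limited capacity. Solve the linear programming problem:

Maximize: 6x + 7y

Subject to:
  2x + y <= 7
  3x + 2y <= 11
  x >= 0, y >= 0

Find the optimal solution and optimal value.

Feasible vertices: (0, 0), (0, 11/2), (3, 1), (7/2, 0)
Objective 6x + 7y at each:
  (0, 0): 0
  (0, 11/2): 77/2
  (3, 1): 25
  (7/2, 0): 21
Maximum is 77/2 at (0, 11/2).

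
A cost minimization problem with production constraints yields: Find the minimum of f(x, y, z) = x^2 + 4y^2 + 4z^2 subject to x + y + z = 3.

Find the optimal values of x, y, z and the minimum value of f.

Using Lagrange multipliers on f = x^2 + 4y^2 + 4z^2 with constraint x + y + z = 3:
Conditions: 2*1*x = lambda, 2*4*y = lambda, 2*4*z = lambda
So x = lambda/2, y = lambda/8, z = lambda/8
Substituting into constraint: lambda * (3/4) = 3
lambda = 4
x = 2, y = 1/2, z = 1/2
Minimum value = 6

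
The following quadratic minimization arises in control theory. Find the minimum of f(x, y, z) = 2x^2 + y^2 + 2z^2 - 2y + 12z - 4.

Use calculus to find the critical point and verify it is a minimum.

f(x,y,z) = 2x^2 + y^2 + 2z^2 - 2y + 12z - 4
df/dx = 4x + (0) = 0 => x = 0
df/dy = 2y + (-2) = 0 => y = 1
df/dz = 4z + (12) = 0 => z = -3
f(0,1,-3) = 2*(0)^2 + 1*(1)^2 + 2*(-3)^2 + -2*(1) + 12*(-3) + -4 = -23
Hessian is diagonal with entries 4, 2, 4 > 0, confirmed minimum.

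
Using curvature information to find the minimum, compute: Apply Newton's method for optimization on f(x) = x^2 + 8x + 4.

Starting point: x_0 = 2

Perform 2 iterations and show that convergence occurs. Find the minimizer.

f(x) = x^2 + 8x + 4, f'(x) = 2x + (8), f''(x) = 2
Step 1: f'(2) = 12, x_1 = 2 - 12/2 = -4
Step 2: f'(-4) = 0, x_2 = -4 (converged)
Newton's method converges in 1 step for quadratics.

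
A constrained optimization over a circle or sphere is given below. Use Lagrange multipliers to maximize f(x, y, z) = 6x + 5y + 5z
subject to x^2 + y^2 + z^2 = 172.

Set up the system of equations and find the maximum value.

Lagrange conditions: 6 = 2*lambda*x, 5 = 2*lambda*y, 5 = 2*lambda*z
So x:6 = y:5 = z:5, i.e. x = 6t, y = 5t, z = 5t
Constraint: t^2*(6^2 + 5^2 + 5^2) = 172
  t^2 * 86 = 172  =>  t = sqrt(2)
Maximum = 6*6t + 5*5t + 5*5t = 86*sqrt(2) = sqrt(14792)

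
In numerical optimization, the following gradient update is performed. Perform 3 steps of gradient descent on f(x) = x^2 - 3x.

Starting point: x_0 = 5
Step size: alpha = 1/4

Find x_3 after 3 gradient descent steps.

f(x) = x^2 - 3x, f'(x) = 2x + (-3)
Step 1: f'(5) = 7, x_1 = 5 - 1/4 * 7 = 13/4
Step 2: f'(13/4) = 7/2, x_2 = 13/4 - 1/4 * 7/2 = 19/8
Step 3: f'(19/8) = 7/4, x_3 = 19/8 - 1/4 * 7/4 = 31/16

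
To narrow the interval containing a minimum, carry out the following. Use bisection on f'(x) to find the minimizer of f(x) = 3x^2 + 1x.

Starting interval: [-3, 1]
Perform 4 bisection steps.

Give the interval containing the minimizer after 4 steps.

Finding critical point of f(x) = 3x^2 + 1x using bisection on f'(x) = 6x + 1.
f'(x) = 0 when x = -1/6.
Starting interval: [-3, 1]
Step 1: mid = -1, f'(mid) = -5, new interval = [-1, 1]
Step 2: mid = 0, f'(mid) = 1, new interval = [-1, 0]
Step 3: mid = -1/2, f'(mid) = -2, new interval = [-1/2, 0]
Step 4: mid = -1/4, f'(mid) = -1/2, new interval = [-1/4, 0]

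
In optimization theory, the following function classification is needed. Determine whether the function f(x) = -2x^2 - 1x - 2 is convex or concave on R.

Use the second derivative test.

f(x) = -2x^2 - 1x - 2
f'(x) = -4x - 1
f''(x) = -4
Since f''(x) = -4 < 0 for all x, f is concave on R.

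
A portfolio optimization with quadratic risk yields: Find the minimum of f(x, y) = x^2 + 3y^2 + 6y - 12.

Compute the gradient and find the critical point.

f(x,y) = x^2 + 3y^2 + 6y - 12
df/dx = 2x + (0) = 0  =>  x = 0
df/dy = 6y + (6) = 0  =>  y = -1
f(0, -1) = 1*(0)^2 + 3*(-1)^2 + 6*(-1) + -12 = -15
Hessian is diagonal with entries 2, 6 > 0, so this is a minimum.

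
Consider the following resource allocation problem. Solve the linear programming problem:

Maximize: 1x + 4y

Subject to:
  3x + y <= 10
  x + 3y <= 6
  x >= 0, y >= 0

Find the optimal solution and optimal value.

Feasible vertices: (0, 0), (0, 2), (3, 1), (10/3, 0)
Objective 1x + 4y at each:
  (0, 0): 0
  (0, 2): 8
  (3, 1): 7
  (10/3, 0): 10/3
Maximum is 8 at (0, 2).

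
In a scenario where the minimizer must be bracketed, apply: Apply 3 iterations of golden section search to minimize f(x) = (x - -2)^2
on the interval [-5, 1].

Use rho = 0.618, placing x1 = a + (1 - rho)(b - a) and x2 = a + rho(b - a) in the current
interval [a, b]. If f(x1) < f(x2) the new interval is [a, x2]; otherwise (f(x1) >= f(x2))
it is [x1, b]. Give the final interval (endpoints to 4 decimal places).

Golden section search for min of f(x) = (x - -2)^2 on [-5, 1].
Each step: x1 = a + (1 - rho)(b - a), x2 = a + rho(b - a); if f(x1) < f(x2) keep [a, x2], otherwise keep [x1, b].
Step 1: [-5.0000, 1.0000], x1=-2.7080 (f=0.5013), x2=-1.2920 (f=0.5013); f(x1) = f(x2) (tie, not '<') => keep [-2.7080, 1.0000]
Step 2: [-2.7080, 1.0000], x1=-1.2915 (f=0.5019), x2=-0.4165 (f=2.5076); f(x1) < f(x2) => keep [-2.7080, -0.4165]
Step 3: [-2.7080, -0.4165], x1=-1.8326 (f=0.0280), x2=-1.2918 (f=0.5015); f(x1) < f(x2) => keep [-2.7080, -1.2918]
Final interval: [-2.7080, -1.2918]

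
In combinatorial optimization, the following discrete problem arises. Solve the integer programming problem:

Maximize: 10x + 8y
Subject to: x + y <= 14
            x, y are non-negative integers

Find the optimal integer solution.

Objective: 10x + 8y, constraint: x + y <= 14
Coefficient of x is 10 >= coefficient of y is 8, so allocate the entire budget to x.
Optimal: x = 14, y = 0, value = 140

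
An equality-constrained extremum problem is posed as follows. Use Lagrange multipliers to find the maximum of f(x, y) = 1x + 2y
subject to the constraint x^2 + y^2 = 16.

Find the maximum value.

Set up Lagrange conditions: grad f = lambda * grad g
  1 = 2*lambda*x
  2 = 2*lambda*y
From these: x/y = 1/2, so x = 1t, y = 2t for some t.
Substitute into constraint: (1t)^2 + (2t)^2 = 16
  t^2 * 5 = 16
  t = sqrt(16/5)
Maximum = 1*x + 2*y = (1^2 + 2^2)*t = 5 * sqrt(16/5) = sqrt(80)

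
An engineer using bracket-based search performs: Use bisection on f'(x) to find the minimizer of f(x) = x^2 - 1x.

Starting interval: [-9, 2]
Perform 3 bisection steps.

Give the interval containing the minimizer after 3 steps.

Finding critical point of f(x) = x^2 - 1x using bisection on f'(x) = 2x + -1.
f'(x) = 0 when x = 1/2.
Starting interval: [-9, 2]
Step 1: mid = -7/2, f'(mid) = -8, new interval = [-7/2, 2]
Step 2: mid = -3/4, f'(mid) = -5/2, new interval = [-3/4, 2]
Step 3: mid = 5/8, f'(mid) = 1/4, new interval = [-3/4, 5/8]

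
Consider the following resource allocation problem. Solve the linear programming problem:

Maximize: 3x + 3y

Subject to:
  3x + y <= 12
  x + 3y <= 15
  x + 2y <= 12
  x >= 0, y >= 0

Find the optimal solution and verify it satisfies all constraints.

Feasible vertices: (0, 0), (0, 5), (21/8, 33/8), (4, 0)
Objective 3x + 3y at each vertex:
  (0, 0): 0
  (0, 5): 15
  (21/8, 33/8): 81/4
  (4, 0): 12
Maximum is 81/4 at (21/8, 33/8).
Verify constraints at (x, y) = (21/8, 33/8):
  3*(21/8) + 1*(33/8) = 12 <= 12 (active)
  1*(21/8) + 3*(33/8) = 15 <= 15 (active)
  1*(21/8) + 2*(33/8) = 87/8 <= 12
  x = 21/8 >= 0, y = 33/8 >= 0. All constraints satisfied.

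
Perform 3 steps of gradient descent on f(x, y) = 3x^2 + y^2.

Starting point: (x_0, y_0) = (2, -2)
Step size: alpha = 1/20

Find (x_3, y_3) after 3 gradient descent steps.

f(x,y) = 3x^2 + y^2
grad_x = 6x + 0y, grad_y = 2y + 0x
Step 1: grad = (12, -4), (7/5, -9/5)
Step 2: grad = (42/5, -18/5), (49/50, -81/50)
Step 3: grad = (147/25, -81/25), (343/500, -729/500)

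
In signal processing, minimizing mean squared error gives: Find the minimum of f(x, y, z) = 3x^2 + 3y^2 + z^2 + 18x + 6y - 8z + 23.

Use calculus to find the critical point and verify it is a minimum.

f(x,y,z) = 3x^2 + 3y^2 + z^2 + 18x + 6y - 8z + 23
df/dx = 6x + (18) = 0 => x = -3
df/dy = 6y + (6) = 0 => y = -1
df/dz = 2z + (-8) = 0 => z = 4
f(-3,-1,4) = 3*(-3)^2 + 3*(-1)^2 + 1*(4)^2 + 18*(-3) + 6*(-1) + -8*(4) + 23 = -23
Hessian is diagonal with entries 6, 6, 2 > 0, confirmed minimum.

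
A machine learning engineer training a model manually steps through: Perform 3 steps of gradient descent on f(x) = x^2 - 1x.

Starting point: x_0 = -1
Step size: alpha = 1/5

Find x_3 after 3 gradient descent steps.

f(x) = x^2 - 1x, f'(x) = 2x + (-1)
Step 1: f'(-1) = -3, x_1 = -1 - 1/5 * -3 = -2/5
Step 2: f'(-2/5) = -9/5, x_2 = -2/5 - 1/5 * -9/5 = -1/25
Step 3: f'(-1/25) = -27/25, x_3 = -1/25 - 1/5 * -27/25 = 22/125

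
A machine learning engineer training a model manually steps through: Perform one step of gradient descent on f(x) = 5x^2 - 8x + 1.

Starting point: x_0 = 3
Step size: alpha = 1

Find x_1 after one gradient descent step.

f(x) = 5x^2 - 8x + 1
f'(x) = 10x - 8
f'(3) = 10*3 + (-8) = 22
x_1 = x_0 - alpha * f'(x_0) = 3 - 1 * 22 = -19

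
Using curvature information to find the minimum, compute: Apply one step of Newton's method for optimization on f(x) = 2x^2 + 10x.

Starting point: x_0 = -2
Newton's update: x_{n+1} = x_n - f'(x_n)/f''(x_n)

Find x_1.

f(x) = 2x^2 + 10x
f'(x) = 4x + (10), f''(x) = 4
Newton step: x_1 = x_0 - f'(x_0)/f''(x_0)
f'(-2) = 2
x_1 = -2 - 2/4 = -5/2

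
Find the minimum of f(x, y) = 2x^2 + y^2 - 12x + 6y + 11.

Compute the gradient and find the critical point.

f(x,y) = 2x^2 + y^2 - 12x + 6y + 11
df/dx = 4x + (-12) = 0  =>  x = 3
df/dy = 2y + (6) = 0  =>  y = -3
f(3, -3) = 2*(3)^2 + 1*(-3)^2 + -12*(3) + 6*(-3) + 11 = -16
Hessian is diagonal with entries 4, 2 > 0, so this is a minimum.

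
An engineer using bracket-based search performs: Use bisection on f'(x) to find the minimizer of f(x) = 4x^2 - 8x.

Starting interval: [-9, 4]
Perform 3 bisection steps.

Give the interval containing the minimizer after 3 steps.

Finding critical point of f(x) = 4x^2 - 8x using bisection on f'(x) = 8x + -8.
f'(x) = 0 when x = 1.
Starting interval: [-9, 4]
Step 1: mid = -5/2, f'(mid) = -28, new interval = [-5/2, 4]
Step 2: mid = 3/4, f'(mid) = -2, new interval = [3/4, 4]
Step 3: mid = 19/8, f'(mid) = 11, new interval = [3/4, 19/8]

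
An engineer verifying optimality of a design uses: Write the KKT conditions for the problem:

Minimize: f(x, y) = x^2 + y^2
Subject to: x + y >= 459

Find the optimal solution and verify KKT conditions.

KKT conditions for min x^2 + y^2 s.t. x + y >= 459:
Stationarity: 2x = mu, 2y = mu
So x = y = mu/2.
Complementary slackness: mu*(x + y - 459) = 0
Primal feasibility: x + y >= 459; dual feasibility: mu >= 0
If mu = 0 then x = y = 0, but 0 + 0 < 459 is infeasible, so the constraint is active.
Constraint active: x + y = 2*(mu/2) = 459 => mu = 459
x = y = 459/2, f = 210681/2
Verify: stationarity 2*(459/2) = 459 = mu; primal 459/2 + 459/2 = 459 >= 459; dual mu = 459 >= 0; complementary slackness 459*(459 - 459) = 0. All KKT conditions hold.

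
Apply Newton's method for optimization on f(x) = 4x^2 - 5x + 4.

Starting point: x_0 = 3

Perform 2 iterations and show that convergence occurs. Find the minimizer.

f(x) = 4x^2 - 5x + 4, f'(x) = 8x + (-5), f''(x) = 8
Step 1: f'(3) = 19, x_1 = 3 - 19/8 = 5/8
Step 2: f'(5/8) = 0, x_2 = 5/8 (converged)
Newton's method converges in 1 step for quadratics.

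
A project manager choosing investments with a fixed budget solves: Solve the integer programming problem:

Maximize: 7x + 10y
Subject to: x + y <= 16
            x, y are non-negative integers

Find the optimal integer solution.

Objective: 7x + 10y, constraint: x + y <= 16
Coefficient of y is 10 > coefficient of x is 7, so allocate the entire budget to y.
Optimal: x = 0, y = 16, value = 160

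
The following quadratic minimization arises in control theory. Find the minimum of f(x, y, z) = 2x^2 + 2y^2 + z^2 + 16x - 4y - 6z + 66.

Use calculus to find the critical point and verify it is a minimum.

f(x,y,z) = 2x^2 + 2y^2 + z^2 + 16x - 4y - 6z + 66
df/dx = 4x + (16) = 0 => x = -4
df/dy = 4y + (-4) = 0 => y = 1
df/dz = 2z + (-6) = 0 => z = 3
f(-4,1,3) = 2*(-4)^2 + 2*(1)^2 + 1*(3)^2 + 16*(-4) + -4*(1) + -6*(3) + 66 = 23
Hessian is diagonal with entries 4, 4, 2 > 0, confirmed minimum.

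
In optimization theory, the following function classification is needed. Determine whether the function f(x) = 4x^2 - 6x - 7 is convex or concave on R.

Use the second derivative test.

f(x) = 4x^2 - 6x - 7
f'(x) = 8x - 6
f''(x) = 8
Since f''(x) = 8 > 0 for all x, f is convex on R.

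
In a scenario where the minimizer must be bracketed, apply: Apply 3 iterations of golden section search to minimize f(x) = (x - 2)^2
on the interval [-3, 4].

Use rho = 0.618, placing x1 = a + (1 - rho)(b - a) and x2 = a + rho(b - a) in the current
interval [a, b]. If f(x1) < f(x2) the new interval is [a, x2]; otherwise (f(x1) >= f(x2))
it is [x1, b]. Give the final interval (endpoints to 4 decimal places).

Golden section search for min of f(x) = (x - 2)^2 on [-3, 4].
Each step: x1 = a + (1 - rho)(b - a), x2 = a + rho(b - a); if f(x1) < f(x2) keep [a, x2], otherwise keep [x1, b].
Step 1: [-3.0000, 4.0000], x1=-0.3260 (f=5.4103), x2=1.3260 (f=0.4543); f(x1) > f(x2) => keep [-0.3260, 4.0000]
Step 2: [-0.3260, 4.0000], x1=1.3265 (f=0.4536), x2=2.3475 (f=0.1207); f(x1) > f(x2) => keep [1.3265, 4.0000]
Step 3: [1.3265, 4.0000], x1=2.3478 (f=0.1210), x2=2.9787 (f=0.9579); f(x1) < f(x2) => keep [1.3265, 2.9787]
Final interval: [1.3265, 2.9787]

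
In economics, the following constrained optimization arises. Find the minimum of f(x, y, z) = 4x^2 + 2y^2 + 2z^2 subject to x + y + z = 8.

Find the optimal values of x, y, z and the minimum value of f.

Using Lagrange multipliers on f = 4x^2 + 2y^2 + 2z^2 with constraint x + y + z = 8:
Conditions: 2*4*x = lambda, 2*2*y = lambda, 2*2*z = lambda
So x = lambda/8, y = lambda/4, z = lambda/4
Substituting into constraint: lambda * (5/8) = 8
lambda = 64/5
x = 8/5, y = 16/5, z = 16/5
Minimum value = 256/5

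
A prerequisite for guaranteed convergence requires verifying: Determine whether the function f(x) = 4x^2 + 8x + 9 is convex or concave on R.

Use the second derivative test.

f(x) = 4x^2 + 8x + 9
f'(x) = 8x + 8
f''(x) = 8
Since f''(x) = 8 > 0 for all x, f is convex on R.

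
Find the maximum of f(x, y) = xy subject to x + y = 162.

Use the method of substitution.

Substitute y = 162 - x into f(x,y) = xy:
g(x) = x(162 - x) = 162x - x^2
g'(x) = 162 - 2x = 0  =>  x = 81
y = 162 - 81 = 81
Maximum value = 81 * 81 = 6561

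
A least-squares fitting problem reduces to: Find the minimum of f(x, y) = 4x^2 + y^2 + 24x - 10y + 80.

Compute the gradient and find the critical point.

f(x,y) = 4x^2 + y^2 + 24x - 10y + 80
df/dx = 8x + (24) = 0  =>  x = -3
df/dy = 2y + (-10) = 0  =>  y = 5
f(-3, 5) = 4*(-3)^2 + 1*(5)^2 + 24*(-3) + -10*(5) + 80 = 19
Hessian is diagonal with entries 8, 2 > 0, so this is a minimum.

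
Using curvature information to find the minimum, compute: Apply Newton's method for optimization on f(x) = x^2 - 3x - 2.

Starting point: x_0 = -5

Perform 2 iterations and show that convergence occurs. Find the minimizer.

f(x) = x^2 - 3x - 2, f'(x) = 2x + (-3), f''(x) = 2
Step 1: f'(-5) = -13, x_1 = -5 - -13/2 = 3/2
Step 2: f'(3/2) = 0, x_2 = 3/2 (converged)
Newton's method converges in 1 step for quadratics.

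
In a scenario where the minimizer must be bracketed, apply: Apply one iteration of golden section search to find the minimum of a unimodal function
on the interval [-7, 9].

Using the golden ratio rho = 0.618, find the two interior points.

Golden section search on [-7, 9].
Golden ratio rho = 0.618 (approx).
Interior points:
  x_1 = -7 + (1-0.618)*16 = -0.8880
  x_2 = -7 + 0.618*16 = 2.8880
Compare f(x_1) and f(x_2) to determine which subinterval to keep.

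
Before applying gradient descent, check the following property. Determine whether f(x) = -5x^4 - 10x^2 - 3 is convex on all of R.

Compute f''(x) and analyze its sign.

f(x) = -5x^4 - 10x^2 - 3
f'(x) = -20x^3 + -20x
f''(x) = -60x^2 + -20
f''(x) = -60x^2 + -20 <= -20 < 0 for all x
Therefore, f is concave on R.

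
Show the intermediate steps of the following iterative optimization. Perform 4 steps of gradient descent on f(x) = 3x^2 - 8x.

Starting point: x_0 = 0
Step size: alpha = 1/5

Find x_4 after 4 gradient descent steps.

f(x) = 3x^2 - 8x, f'(x) = 6x + (-8)
Step 1: f'(0) = -8, x_1 = 0 - 1/5 * -8 = 8/5
Step 2: f'(8/5) = 8/5, x_2 = 8/5 - 1/5 * 8/5 = 32/25
Step 3: f'(32/25) = -8/25, x_3 = 32/25 - 1/5 * -8/25 = 168/125
Step 4: f'(168/125) = 8/125, x_4 = 168/125 - 1/5 * 8/125 = 832/625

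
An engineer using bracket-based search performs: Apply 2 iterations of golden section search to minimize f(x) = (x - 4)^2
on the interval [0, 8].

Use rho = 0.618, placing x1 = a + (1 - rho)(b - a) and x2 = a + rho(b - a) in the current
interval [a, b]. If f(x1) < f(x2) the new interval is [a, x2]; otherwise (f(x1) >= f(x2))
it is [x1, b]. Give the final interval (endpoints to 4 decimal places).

Golden section search for min of f(x) = (x - 4)^2 on [0, 8].
Each step: x1 = a + (1 - rho)(b - a), x2 = a + rho(b - a); if f(x1) < f(x2) keep [a, x2], otherwise keep [x1, b].
Step 1: [0.0000, 8.0000], x1=3.0560 (f=0.8911), x2=4.9440 (f=0.8911); f(x1) = f(x2) (tie, not '<') => keep [3.0560, 8.0000]
Step 2: [3.0560, 8.0000], x1=4.9446 (f=0.8923), x2=6.1114 (f=4.4580); f(x1) < f(x2) => keep [3.0560, 6.1114]
Final interval: [3.0560, 6.1114]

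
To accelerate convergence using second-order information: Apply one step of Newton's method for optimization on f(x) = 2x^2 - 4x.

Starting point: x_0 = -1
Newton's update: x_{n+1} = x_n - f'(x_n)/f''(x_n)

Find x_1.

f(x) = 2x^2 - 4x
f'(x) = 4x + (-4), f''(x) = 4
Newton step: x_1 = x_0 - f'(x_0)/f''(x_0)
f'(-1) = -8
x_1 = -1 - -8/4 = 1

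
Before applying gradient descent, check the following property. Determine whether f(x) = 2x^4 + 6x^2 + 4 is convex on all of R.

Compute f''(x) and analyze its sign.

f(x) = 2x^4 + 6x^2 + 4
f'(x) = 8x^3 + 12x
f''(x) = 24x^2 + 12
f''(x) = 24x^2 + 12 >= 12 > 0 for all x
Therefore, f is convex on R.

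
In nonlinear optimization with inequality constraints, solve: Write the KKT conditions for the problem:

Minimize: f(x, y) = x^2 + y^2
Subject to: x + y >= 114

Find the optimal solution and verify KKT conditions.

KKT conditions for min x^2 + y^2 s.t. x + y >= 114:
Stationarity: 2x = mu, 2y = mu
So x = y = mu/2.
Complementary slackness: mu*(x + y - 114) = 0
Primal feasibility: x + y >= 114; dual feasibility: mu >= 0
If mu = 0 then x = y = 0, but 0 + 0 < 114 is infeasible, so the constraint is active.
Constraint active: x + y = 2*(mu/2) = 114 => mu = 114
x = y = 57, f = 6498
Verify: stationarity 2*57 = 114 = mu; primal 57 + 57 = 114 >= 114; dual mu = 114 >= 0; complementary slackness 114*(114 - 114) = 0. All KKT conditions hold.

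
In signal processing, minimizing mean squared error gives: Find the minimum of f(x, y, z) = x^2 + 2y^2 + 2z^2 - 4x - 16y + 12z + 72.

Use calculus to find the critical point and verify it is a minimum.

f(x,y,z) = x^2 + 2y^2 + 2z^2 - 4x - 16y + 12z + 72
df/dx = 2x + (-4) = 0 => x = 2
df/dy = 4y + (-16) = 0 => y = 4
df/dz = 4z + (12) = 0 => z = -3
f(2,4,-3) = 1*(2)^2 + 2*(4)^2 + 2*(-3)^2 + -4*(2) + -16*(4) + 12*(-3) + 72 = 18
Hessian is diagonal with entries 2, 4, 4 > 0, confirmed minimum.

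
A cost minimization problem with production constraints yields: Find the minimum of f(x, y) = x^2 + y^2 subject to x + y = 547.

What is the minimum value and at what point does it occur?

Substitute y = 547 - x into f(x,y) = x^2 + y^2:
g(x) = x^2 + (547 - x)^2 = 2x^2 - 1094x + 299209
g'(x) = 4x - 1094 = 0  =>  x = 547/2
y = 547 - 547/2 = 547/2
Minimum value = (547/2)^2 + (547/2)^2 = 299209/2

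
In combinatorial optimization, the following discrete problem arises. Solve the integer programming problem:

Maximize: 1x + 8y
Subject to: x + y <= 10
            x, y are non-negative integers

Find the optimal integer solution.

Objective: 1x + 8y, constraint: x + y <= 10
Coefficient of y is 8 > coefficient of x is 1, so allocate the entire budget to y.
Optimal: x = 0, y = 10, value = 80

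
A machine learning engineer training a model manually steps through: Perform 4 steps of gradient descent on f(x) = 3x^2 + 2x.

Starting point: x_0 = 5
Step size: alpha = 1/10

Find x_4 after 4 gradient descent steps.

f(x) = 3x^2 + 2x, f'(x) = 6x + (2)
Step 1: f'(5) = 32, x_1 = 5 - 1/10 * 32 = 9/5
Step 2: f'(9/5) = 64/5, x_2 = 9/5 - 1/10 * 64/5 = 13/25
Step 3: f'(13/25) = 128/25, x_3 = 13/25 - 1/10 * 128/25 = 1/125
Step 4: f'(1/125) = 256/125, x_4 = 1/125 - 1/10 * 256/125 = -123/625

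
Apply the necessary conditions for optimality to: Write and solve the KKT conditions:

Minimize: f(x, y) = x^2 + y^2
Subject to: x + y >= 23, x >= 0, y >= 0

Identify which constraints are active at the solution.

KKT conditions for min x^2 + y^2 s.t. 1x + 1y >= 23, x >= 0, y >= 0:
Stationarity: 2x = mu*1 + mu_x, 2y = mu*1 + mu_y, with mu, mu_x, mu_y >= 0
Complementary slackness: mu*(x + y - 23) = 0, mu_x*x = 0, mu_y*y = 0
(0, 0) is infeasible (1*0 + 1*0 < 23), so if mu = 0 stationarity would force x = mu_x/2 >= 0, y = mu_y/2 >= 0 with mu_x*x = mu_y*y = 0, i.e. x = y = 0: contradiction. Hence mu > 0 and x + y = 23 is active.
Try x > 0, y > 0 (so mu_x = mu_y = 0): x = 1*mu/2, y = 1*mu/2
Substitute: 1*(1*mu/2) + 1*(1*mu/2) = 23
  mu*2/2 = 23 => mu = 23
x* = 23/2 > 0, y* = 23/2 > 0, consistent with mu_x = mu_y = 0.
f is convex and the constraints are linear, so this KKT point is the global minimum.
f* = 529/2
Active constraints: x + y >= 23 (holds with equality, mu = 23 > 0); x >= 0 and y >= 0 are inactive (mu_x = mu_y = 0).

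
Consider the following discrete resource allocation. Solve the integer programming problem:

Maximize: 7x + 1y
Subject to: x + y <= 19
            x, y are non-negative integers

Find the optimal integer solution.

Objective: 7x + 1y, constraint: x + y <= 19
Coefficient of x is 7 >= coefficient of y is 1, so allocate the entire budget to x.
Optimal: x = 19, y = 0, value = 133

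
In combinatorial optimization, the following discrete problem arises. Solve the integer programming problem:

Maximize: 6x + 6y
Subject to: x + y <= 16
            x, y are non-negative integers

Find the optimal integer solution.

Objective: 6x + 6y, constraint: x + y <= 16
Coefficient of x is 6 >= coefficient of y is 6, so allocate the entire budget to x.
Optimal: x = 16, y = 0, value = 96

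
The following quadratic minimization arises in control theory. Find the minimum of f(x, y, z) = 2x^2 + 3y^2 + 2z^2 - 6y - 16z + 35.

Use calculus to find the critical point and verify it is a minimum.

f(x,y,z) = 2x^2 + 3y^2 + 2z^2 - 6y - 16z + 35
df/dx = 4x + (0) = 0 => x = 0
df/dy = 6y + (-6) = 0 => y = 1
df/dz = 4z + (-16) = 0 => z = 4
f(0,1,4) = 2*(0)^2 + 3*(1)^2 + 2*(4)^2 + -6*(1) + -16*(4) + 35 = 0
Hessian is diagonal with entries 4, 6, 4 > 0, confirmed minimum.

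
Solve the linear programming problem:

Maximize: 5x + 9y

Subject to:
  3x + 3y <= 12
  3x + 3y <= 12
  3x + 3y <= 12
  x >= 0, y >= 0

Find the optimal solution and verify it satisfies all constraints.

Feasible vertices: (0, 0), (0, 4), (4, 0)
Objective 5x + 9y at each vertex:
  (0, 0): 0
  (0, 4): 36
  (4, 0): 20
Maximum is 36 at (0, 4).
Verify constraints at (x, y) = (0, 4):
  3*0 + 3*4 = 12 <= 12 (active)
  3*0 + 3*4 = 12 <= 12 (active)
  3*0 + 3*4 = 12 <= 12 (active)
  x = 0 >= 0, y = 4 >= 0. All constraints satisfied.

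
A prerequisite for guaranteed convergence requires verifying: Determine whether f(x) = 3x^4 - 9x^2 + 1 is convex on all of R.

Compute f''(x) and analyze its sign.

f(x) = 3x^4 - 9x^2 + 1
f'(x) = 12x^3 + -18x
f''(x) = 36x^2 + -18
f''(0) = -18 < 0, so not convex near x = 0
Therefore, f is not globally convex on R.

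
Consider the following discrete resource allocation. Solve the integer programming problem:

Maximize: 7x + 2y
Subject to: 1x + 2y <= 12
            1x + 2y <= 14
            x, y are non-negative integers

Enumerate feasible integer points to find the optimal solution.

Constraint 1: 1x + 2y <= 12
Constraint 2: 1x + 2y <= 14
Feasible x range (need y >= 0): 0 <= x <= min(12/1, 14/1) => x in {0, ..., 12}.
Enumerate feasible integer points row by row (the coefficient of y is 2 > 0, so for each x the largest feasible y gives the best value):
  x = 0: y <= min((12 - 1*0)/2, (14 - 1*0)/2) => y in {0, ..., 6}; best 7*0 + 2*6 = 12
  x = 1: y <= min((12 - 1*1)/2, (14 - 1*1)/2) => y in {0, ..., 5}; best 7*1 + 2*5 = 17
  x = 2: y <= min((12 - 1*2)/2, (14 - 1*2)/2) => y in {0, ..., 5}; best 7*2 + 2*5 = 24
  x = 3: y <= min((12 - 1*3)/2, (14 - 1*3)/2) => y in {0, ..., 4}; best 7*3 + 2*4 = 29
  x = 4: y <= min((12 - 1*4)/2, (14 - 1*4)/2) => y in {0, ..., 4}; best 7*4 + 2*4 = 36
  x = 5: y <= min((12 - 1*5)/2, (14 - 1*5)/2) => y in {0, ..., 3}; best 7*5 + 2*3 = 41
  x = 6: y <= min((12 - 1*6)/2, (14 - 1*6)/2) => y in {0, ..., 3}; best 7*6 + 2*3 = 48
  x = 7: y <= min((12 - 1*7)/2, (14 - 1*7)/2) => y in {0, ..., 2}; best 7*7 + 2*2 = 53
  x = 8: y <= min((12 - 1*8)/2, (14 - 1*8)/2) => y in {0, ..., 2}; best 7*8 + 2*2 = 60
  x = 9: y <= min((12 - 1*9)/2, (14 - 1*9)/2) => y in {0, ..., 1}; best 7*9 + 2*1 = 65
  x = 10: y <= min((12 - 1*10)/2, (14 - 1*10)/2) => y in {0, ..., 1}; best 7*10 + 2*1 = 72
  x = 11: y <= min((12 - 1*11)/2, (14 - 1*11)/2) => y in {0}; best 7*11 + 2*0 = 77
  x = 12: y <= min((12 - 1*12)/2, (14 - 1*12)/2) => y in {0}; best 7*12 + 2*0 = 84
The maximum 7x + 2y = 84 is achieved at x = 12, y = 0.
Check: 1*12 + 2*0 = 12 <= 12 and 1*12 + 2*0 = 12 <= 14.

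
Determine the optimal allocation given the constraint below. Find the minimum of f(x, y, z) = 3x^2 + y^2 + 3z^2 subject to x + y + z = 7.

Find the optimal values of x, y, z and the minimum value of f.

Using Lagrange multipliers on f = 3x^2 + y^2 + 3z^2 with constraint x + y + z = 7:
Conditions: 2*3*x = lambda, 2*1*y = lambda, 2*3*z = lambda
So x = lambda/6, y = lambda/2, z = lambda/6
Substituting into constraint: lambda * (5/6) = 7
lambda = 42/5
x = 7/5, y = 21/5, z = 7/5
Minimum value = 147/5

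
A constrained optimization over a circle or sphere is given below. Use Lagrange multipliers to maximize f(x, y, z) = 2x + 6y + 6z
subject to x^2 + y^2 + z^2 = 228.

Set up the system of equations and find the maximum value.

Lagrange conditions: 2 = 2*lambda*x, 6 = 2*lambda*y, 6 = 2*lambda*z
So x:2 = y:6 = z:6, i.e. x = 2t, y = 6t, z = 6t
Constraint: t^2*(2^2 + 6^2 + 6^2) = 228
  t^2 * 76 = 228  =>  t = sqrt(3)
Maximum = 2*2t + 6*6t + 6*6t = 76*sqrt(3) = sqrt(17328)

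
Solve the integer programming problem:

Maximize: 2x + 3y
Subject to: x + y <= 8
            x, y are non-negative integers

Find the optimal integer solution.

Objective: 2x + 3y, constraint: x + y <= 8
Coefficient of y is 3 > coefficient of x is 2, so allocate the entire budget to y.
Optimal: x = 0, y = 8, value = 24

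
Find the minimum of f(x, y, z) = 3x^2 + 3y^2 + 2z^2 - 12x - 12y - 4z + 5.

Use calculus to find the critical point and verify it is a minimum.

f(x,y,z) = 3x^2 + 3y^2 + 2z^2 - 12x - 12y - 4z + 5
df/dx = 6x + (-12) = 0 => x = 2
df/dy = 6y + (-12) = 0 => y = 2
df/dz = 4z + (-4) = 0 => z = 1
f(2,2,1) = 3*(2)^2 + 3*(2)^2 + 2*(1)^2 + -12*(2) + -12*(2) + -4*(1) + 5 = -21
Hessian is diagonal with entries 6, 6, 4 > 0, confirmed minimum.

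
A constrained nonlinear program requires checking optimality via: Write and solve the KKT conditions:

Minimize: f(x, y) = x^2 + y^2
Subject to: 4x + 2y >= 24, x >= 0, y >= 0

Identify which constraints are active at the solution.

KKT conditions for min x^2 + y^2 s.t. 4x + 2y >= 24, x >= 0, y >= 0:
Stationarity: 2x = mu*4 + mu_x, 2y = mu*2 + mu_y, with mu, mu_x, mu_y >= 0
Complementary slackness: mu*(4x + 2y - 24) = 0, mu_x*x = 0, mu_y*y = 0
(0, 0) is infeasible (4*0 + 2*0 < 24), so if mu = 0 stationarity would force x = mu_x/2 >= 0, y = mu_y/2 >= 0 with mu_x*x = mu_y*y = 0, i.e. x = y = 0: contradiction. Hence mu > 0 and 4x + 2y = 24 is active.
Try x > 0, y > 0 (so mu_x = mu_y = 0): x = 4*mu/2, y = 2*mu/2
Substitute: 4*(4*mu/2) + 2*(2*mu/2) = 24
  mu*20/2 = 24 => mu = 12/5
x* = 24/5 > 0, y* = 12/5 > 0, consistent with mu_x = mu_y = 0.
f is convex and the constraints are linear, so this KKT point is the global minimum.
f* = 144/5
Active constraints: 4x + 2y >= 24 (holds with equality, mu = 12/5 > 0); x >= 0 and y >= 0 are inactive (mu_x = mu_y = 0).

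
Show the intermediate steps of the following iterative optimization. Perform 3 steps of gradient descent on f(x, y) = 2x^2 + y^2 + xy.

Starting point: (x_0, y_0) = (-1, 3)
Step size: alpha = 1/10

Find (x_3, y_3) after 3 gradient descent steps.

f(x,y) = 2x^2 + y^2 + xy
grad_x = 4x + 1y, grad_y = 2y + 1x
Step 1: grad = (-1, 5), (-9/10, 5/2)
Step 2: grad = (-11/10, 41/10), (-79/100, 209/100)
Step 3: grad = (-107/100, 339/100), (-683/1000, 1751/1000)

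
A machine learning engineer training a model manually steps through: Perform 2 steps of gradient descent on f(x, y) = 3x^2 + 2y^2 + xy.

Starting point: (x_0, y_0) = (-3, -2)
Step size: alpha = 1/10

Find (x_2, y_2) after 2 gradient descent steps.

f(x,y) = 3x^2 + 2y^2 + xy
grad_x = 6x + 1y, grad_y = 4y + 1x
Step 1: grad = (-20, -11), (-1, -9/10)
Step 2: grad = (-69/10, -23/5), (-31/100, -11/25)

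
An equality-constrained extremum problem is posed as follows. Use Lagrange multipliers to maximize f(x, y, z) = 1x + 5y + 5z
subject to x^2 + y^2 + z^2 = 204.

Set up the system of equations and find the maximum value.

Lagrange conditions: 1 = 2*lambda*x, 5 = 2*lambda*y, 5 = 2*lambda*z
So x:1 = y:5 = z:5, i.e. x = 1t, y = 5t, z = 5t
Constraint: t^2*(1^2 + 5^2 + 5^2) = 204
  t^2 * 51 = 204  =>  t = sqrt(4)
Maximum = 1*1t + 5*5t + 5*5t = 51*sqrt(4) = 102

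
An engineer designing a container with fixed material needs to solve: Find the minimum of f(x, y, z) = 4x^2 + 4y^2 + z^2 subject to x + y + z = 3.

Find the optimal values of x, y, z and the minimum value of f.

Using Lagrange multipliers on f = 4x^2 + 4y^2 + z^2 with constraint x + y + z = 3:
Conditions: 2*4*x = lambda, 2*4*y = lambda, 2*1*z = lambda
So x = lambda/8, y = lambda/8, z = lambda/2
Substituting into constraint: lambda * (3/4) = 3
lambda = 4
x = 1/2, y = 1/2, z = 2
Minimum value = 6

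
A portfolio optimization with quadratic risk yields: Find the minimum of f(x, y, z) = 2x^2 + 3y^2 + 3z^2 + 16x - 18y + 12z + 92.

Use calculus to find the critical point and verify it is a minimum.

f(x,y,z) = 2x^2 + 3y^2 + 3z^2 + 16x - 18y + 12z + 92
df/dx = 4x + (16) = 0 => x = -4
df/dy = 6y + (-18) = 0 => y = 3
df/dz = 6z + (12) = 0 => z = -2
f(-4,3,-2) = 2*(-4)^2 + 3*(3)^2 + 3*(-2)^2 + 16*(-4) + -18*(3) + 12*(-2) + 92 = 21
Hessian is diagonal with entries 4, 6, 6 > 0, confirmed minimum.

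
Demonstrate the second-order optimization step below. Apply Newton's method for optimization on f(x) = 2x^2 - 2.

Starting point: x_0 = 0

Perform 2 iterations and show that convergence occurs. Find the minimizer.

f(x) = 2x^2 - 2, f'(x) = 4x + (0), f''(x) = 4
Step 1: f'(0) = 0, x_1 = 0 - 0/4 = 0
Step 2: f'(0) = 0, x_2 = 0 (converged)
Newton's method converges in 1 step for quadratics.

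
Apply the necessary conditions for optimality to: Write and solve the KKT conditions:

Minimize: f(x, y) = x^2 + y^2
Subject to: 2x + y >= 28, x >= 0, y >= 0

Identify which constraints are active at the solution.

KKT conditions for min x^2 + y^2 s.t. 2x + 1y >= 28, x >= 0, y >= 0:
Stationarity: 2x = mu*2 + mu_x, 2y = mu*1 + mu_y, with mu, mu_x, mu_y >= 0
Complementary slackness: mu*(2x + y - 28) = 0, mu_x*x = 0, mu_y*y = 0
(0, 0) is infeasible (2*0 + 1*0 < 28), so if mu = 0 stationarity would force x = mu_x/2 >= 0, y = mu_y/2 >= 0 with mu_x*x = mu_y*y = 0, i.e. x = y = 0: contradiction. Hence mu > 0 and 2x + y = 28 is active.
Try x > 0, y > 0 (so mu_x = mu_y = 0): x = 2*mu/2, y = 1*mu/2
Substitute: 2*(2*mu/2) + 1*(1*mu/2) = 28
  mu*5/2 = 28 => mu = 56/5
x* = 56/5 > 0, y* = 28/5 > 0, consistent with mu_x = mu_y = 0.
f is convex and the constraints are linear, so this KKT point is the global minimum.
f* = 784/5
Active constraints: 2x + y >= 28 (holds with equality, mu = 56/5 > 0); x >= 0 and y >= 0 are inactive (mu_x = mu_y = 0).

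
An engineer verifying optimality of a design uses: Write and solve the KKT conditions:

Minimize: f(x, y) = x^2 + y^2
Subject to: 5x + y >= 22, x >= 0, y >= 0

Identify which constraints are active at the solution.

KKT conditions for min x^2 + y^2 s.t. 5x + 1y >= 22, x >= 0, y >= 0:
Stationarity: 2x = mu*5 + mu_x, 2y = mu*1 + mu_y, with mu, mu_x, mu_y >= 0
Complementary slackness: mu*(5x + y - 22) = 0, mu_x*x = 0, mu_y*y = 0
(0, 0) is infeasible (5*0 + 1*0 < 22), so if mu = 0 stationarity would force x = mu_x/2 >= 0, y = mu_y/2 >= 0 with mu_x*x = mu_y*y = 0, i.e. x = y = 0: contradiction. Hence mu > 0 and 5x + y = 22 is active.
Try x > 0, y > 0 (so mu_x = mu_y = 0): x = 5*mu/2, y = 1*mu/2
Substitute: 5*(5*mu/2) + 1*(1*mu/2) = 22
  mu*26/2 = 22 => mu = 22/13
x* = 55/13 > 0, y* = 11/13 > 0, consistent with mu_x = mu_y = 0.
f is convex and the constraints are linear, so this KKT point is the global minimum.
f* = 242/13
Active constraints: 5x + y >= 22 (holds with equality, mu = 22/13 > 0); x >= 0 and y >= 0 are inactive (mu_x = mu_y = 0).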